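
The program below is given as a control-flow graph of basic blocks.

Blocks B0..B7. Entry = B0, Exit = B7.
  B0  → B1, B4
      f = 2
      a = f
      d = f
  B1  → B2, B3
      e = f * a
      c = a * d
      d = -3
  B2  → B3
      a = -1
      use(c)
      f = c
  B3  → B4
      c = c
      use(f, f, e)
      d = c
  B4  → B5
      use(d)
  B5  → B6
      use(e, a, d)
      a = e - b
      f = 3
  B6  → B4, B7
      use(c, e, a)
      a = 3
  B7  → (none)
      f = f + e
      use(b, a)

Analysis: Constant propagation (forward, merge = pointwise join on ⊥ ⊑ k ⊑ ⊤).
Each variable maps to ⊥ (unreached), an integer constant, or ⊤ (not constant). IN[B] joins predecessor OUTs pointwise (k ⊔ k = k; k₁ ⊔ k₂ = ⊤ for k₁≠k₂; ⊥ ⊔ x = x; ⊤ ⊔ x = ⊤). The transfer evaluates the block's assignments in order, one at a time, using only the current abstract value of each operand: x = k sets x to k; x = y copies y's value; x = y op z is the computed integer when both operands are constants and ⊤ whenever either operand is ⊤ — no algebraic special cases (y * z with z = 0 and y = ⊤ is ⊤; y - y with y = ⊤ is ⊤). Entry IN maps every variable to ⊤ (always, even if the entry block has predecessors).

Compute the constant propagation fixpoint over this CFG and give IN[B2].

Fixpoint table:
  B0: | IN=(all ⊤) | OUT={a:2, d:2, f:2; rest ⊤}
  B1: | IN={a:2, d:2, f:2; rest ⊤} | OUT={a:2, c:4, d:-3, e:4, f:2; rest ⊤}
  B2: | IN={a:2, c:4, d:-3, e:4, f:2; rest ⊤} | OUT={a:-1, c:4, d:-3, e:4, f:4; rest ⊤}
  B3: | IN={c:4, d:-3, e:4; rest ⊤} | OUT={c:4, d:4, e:4; rest ⊤}
  B4: | IN=(all ⊤) | OUT=(all ⊤)
  B5: | IN=(all ⊤) | OUT={f:3; rest ⊤}
  B6: | IN={f:3; rest ⊤} | OUT={a:3, f:3; rest ⊤}
  B7: | IN={a:3, f:3; rest ⊤} | OUT={a:3; rest ⊤}

Merge at B2: IN[B2] = OUT[B1] = {a: 2, b: ⊤, c: 4, d: -3, e: 4, f: 2}

Answer: {a: 2, b: ⊤, c: 4, d: -3, e: 4, f: 2}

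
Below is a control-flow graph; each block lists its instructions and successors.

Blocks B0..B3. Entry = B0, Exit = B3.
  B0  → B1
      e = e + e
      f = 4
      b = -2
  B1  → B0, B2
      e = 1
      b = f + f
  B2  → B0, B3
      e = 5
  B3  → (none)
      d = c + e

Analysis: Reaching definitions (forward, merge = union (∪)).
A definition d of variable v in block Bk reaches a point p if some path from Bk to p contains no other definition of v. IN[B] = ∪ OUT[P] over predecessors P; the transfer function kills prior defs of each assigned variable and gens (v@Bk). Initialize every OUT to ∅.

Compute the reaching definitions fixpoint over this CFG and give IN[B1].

Converged values:
  B0:   IN={b@B1, e@B1, e@B2, f@B0}   OUT={b@B0, e@B0, f@B0}
  B1:   IN={b@B0, e@B0, f@B0}   OUT={b@B1, e@B1, f@B0}
  B2:   IN={b@B1, e@B1, f@B0}   OUT={b@B1, e@B2, f@B0}
  B3:   IN={b@B1, e@B2, f@B0}   OUT={b@B1, d@B3, e@B2, f@B0}

Merge at B1: IN[B1] = OUT[B0] = {b@B0, e@B0, f@B0}

Answer: {b@B0, e@B0, f@B0}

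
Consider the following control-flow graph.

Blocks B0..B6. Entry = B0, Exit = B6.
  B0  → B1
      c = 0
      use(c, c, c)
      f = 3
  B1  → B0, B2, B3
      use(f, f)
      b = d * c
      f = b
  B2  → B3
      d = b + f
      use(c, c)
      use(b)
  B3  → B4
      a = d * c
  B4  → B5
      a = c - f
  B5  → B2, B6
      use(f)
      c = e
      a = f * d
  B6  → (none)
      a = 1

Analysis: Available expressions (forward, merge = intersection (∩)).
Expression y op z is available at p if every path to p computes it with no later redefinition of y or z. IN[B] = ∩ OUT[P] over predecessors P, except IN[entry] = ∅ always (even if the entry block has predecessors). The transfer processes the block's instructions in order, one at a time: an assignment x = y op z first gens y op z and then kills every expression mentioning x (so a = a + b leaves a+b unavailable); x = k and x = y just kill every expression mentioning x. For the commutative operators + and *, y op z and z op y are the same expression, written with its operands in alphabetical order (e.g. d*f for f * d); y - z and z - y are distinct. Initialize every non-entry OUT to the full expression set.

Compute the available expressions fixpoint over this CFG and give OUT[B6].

Per-block solution:
  B0:   IN={}   OUT={}
  B1:   IN={}   OUT={c*d}
  B2:   IN={}   OUT={b+f}
  B3:   IN={}   OUT={c*d}
  B4:   IN={c*d}   OUT={c*d, c-f}
  B5:   IN={c*d, c-f}   OUT={d*f}
  B6:   IN={d*f}   OUT={d*f}

Merge at B6: IN[B6] = OUT[B5] = {d*f}
Applying B6's transfer function to that IN value gives OUT[B6] (row B6 above).

Answer: {d*f}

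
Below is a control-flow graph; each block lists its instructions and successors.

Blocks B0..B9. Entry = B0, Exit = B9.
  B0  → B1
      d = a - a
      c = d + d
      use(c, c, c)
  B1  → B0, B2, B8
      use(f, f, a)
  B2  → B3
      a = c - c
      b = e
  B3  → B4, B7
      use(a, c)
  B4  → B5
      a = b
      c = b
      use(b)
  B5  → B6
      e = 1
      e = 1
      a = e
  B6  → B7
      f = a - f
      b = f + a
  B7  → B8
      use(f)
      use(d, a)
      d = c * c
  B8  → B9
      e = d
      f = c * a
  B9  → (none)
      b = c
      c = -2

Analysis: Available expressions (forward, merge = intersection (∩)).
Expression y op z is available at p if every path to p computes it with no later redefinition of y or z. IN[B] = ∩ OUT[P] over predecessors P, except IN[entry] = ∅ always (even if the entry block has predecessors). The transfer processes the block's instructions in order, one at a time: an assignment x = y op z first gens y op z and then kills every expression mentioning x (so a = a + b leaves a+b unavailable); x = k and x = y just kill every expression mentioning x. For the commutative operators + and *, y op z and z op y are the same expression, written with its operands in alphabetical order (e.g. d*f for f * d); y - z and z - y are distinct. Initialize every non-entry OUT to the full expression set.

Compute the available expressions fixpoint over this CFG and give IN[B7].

Converged values:
  B0:   IN={}   OUT={a-a, d+d}
  B1:   IN={a-a, d+d}   OUT={a-a, d+d}
  B2:   IN={a-a, d+d}   OUT={c-c, d+d}
  B3:   IN={c-c, d+d}   OUT={c-c, d+d}
  B4:   IN={c-c, d+d}   OUT={d+d}
  B5:   IN={d+d}   OUT={d+d}
  B6:   IN={d+d}   OUT={a+f, d+d}
  B7:   IN={d+d}   OUT={c*c}
  B8:   IN={}   OUT={a*c}
  B9:   IN={a*c}   OUT={}

Merge at B7: IN[B7] = OUT[B3] ∩ OUT[B6] = {d+d}

Answer: {d+d}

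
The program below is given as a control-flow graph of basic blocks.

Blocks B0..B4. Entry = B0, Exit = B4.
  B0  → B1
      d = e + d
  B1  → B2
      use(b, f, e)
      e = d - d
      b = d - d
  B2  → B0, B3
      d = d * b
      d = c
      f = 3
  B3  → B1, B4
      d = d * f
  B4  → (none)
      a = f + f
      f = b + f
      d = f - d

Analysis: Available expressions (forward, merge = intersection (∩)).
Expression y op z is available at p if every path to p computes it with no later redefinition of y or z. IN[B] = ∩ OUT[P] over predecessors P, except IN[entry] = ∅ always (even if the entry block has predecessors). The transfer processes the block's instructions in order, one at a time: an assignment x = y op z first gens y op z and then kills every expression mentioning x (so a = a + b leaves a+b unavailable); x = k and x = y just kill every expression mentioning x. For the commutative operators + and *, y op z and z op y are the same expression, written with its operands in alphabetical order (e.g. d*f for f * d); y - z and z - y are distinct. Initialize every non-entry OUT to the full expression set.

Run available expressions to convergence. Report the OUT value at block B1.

Converged values:
  B0: | IN={} | OUT={}
  B1: | IN={} | OUT={d-d}
  B2: | IN={d-d} | OUT={}
  B3: | IN={} | OUT={}
  B4: | IN={} | OUT={}

Merge at B1: IN[B1] = OUT[B0] ∩ OUT[B3] = {}
Applying B1's transfer function to that IN value gives OUT[B1] (row B1 above).

Answer: {d-d}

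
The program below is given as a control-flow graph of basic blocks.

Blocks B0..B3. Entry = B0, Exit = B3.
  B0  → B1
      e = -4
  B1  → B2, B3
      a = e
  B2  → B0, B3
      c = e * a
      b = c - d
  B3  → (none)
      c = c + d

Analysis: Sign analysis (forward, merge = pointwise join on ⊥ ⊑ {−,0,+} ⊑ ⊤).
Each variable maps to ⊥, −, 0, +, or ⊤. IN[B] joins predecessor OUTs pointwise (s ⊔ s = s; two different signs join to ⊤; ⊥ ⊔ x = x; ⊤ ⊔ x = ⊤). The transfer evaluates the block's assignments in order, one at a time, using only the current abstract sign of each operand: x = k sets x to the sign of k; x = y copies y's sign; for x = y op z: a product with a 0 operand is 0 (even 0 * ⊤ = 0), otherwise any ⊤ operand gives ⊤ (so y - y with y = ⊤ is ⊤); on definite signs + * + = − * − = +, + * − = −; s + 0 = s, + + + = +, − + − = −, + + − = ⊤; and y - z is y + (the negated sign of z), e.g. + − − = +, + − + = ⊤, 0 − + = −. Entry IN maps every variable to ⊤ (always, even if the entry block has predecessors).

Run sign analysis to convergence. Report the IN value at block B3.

Converged values:
  B0:   IN=(all ⊤)   OUT={e:-; rest ⊤}
  B1:   IN={e:-; rest ⊤}   OUT={a:-, e:-; rest ⊤}
  B2:   IN={a:-, e:-; rest ⊤}   OUT={a:-, c:+, e:-; rest ⊤}
  B3:   IN={a:-, e:-; rest ⊤}   OUT={a:-, e:-; rest ⊤}

Merge at B3: IN[B3] = OUT[B1] ⊔ OUT[B2] = {a: -, b: ⊤, c: ⊤, d: ⊤, e: -, f: ⊤}

Answer: {a: -, b: ⊤, c: ⊤, d: ⊤, e: -, f: ⊤}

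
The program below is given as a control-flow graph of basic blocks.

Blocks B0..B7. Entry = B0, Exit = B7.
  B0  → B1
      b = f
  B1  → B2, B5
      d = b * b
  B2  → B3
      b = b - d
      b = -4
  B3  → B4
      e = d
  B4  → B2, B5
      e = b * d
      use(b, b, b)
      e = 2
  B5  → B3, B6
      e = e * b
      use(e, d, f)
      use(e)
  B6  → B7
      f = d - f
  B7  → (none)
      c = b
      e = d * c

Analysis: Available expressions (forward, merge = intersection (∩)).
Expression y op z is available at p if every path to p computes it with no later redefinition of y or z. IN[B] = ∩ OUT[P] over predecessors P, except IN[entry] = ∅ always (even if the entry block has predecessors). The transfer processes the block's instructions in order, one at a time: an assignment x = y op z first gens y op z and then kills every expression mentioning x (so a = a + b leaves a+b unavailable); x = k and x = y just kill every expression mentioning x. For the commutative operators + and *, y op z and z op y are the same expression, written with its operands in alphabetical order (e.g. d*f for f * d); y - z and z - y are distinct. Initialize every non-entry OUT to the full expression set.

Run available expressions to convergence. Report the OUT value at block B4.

Answer: {b*d}

Trace:
Per-block solution:
  B0: | IN={} | OUT={}
  B1: | IN={} | OUT={b*b}
  B2: | IN={} | OUT={}
  B3: | IN={} | OUT={}
  B4: | IN={} | OUT={b*d}
  B5: | IN={} | OUT={}
  B6: | IN={} | OUT={}
  B7: | IN={} | OUT={c*d}

Merge at B4: IN[B4] = OUT[B3] = {}
Applying B4's transfer function to that IN value gives OUT[B4] (row B4 above).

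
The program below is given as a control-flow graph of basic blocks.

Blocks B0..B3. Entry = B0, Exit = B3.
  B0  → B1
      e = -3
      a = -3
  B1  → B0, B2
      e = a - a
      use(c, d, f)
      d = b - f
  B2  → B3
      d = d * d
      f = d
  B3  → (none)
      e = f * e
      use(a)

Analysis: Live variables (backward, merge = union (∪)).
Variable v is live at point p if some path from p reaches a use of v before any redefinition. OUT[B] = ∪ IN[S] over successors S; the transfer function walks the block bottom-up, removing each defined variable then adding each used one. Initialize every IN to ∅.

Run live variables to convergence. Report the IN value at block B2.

Answer: {a, d, e}

Derivation:
Fixpoint table:
  B0: | IN={b, c, d, f} | OUT={a, b, c, d, f}
  B1: | IN={a, b, c, d, f} | OUT={a, b, c, d, e, f}
  B2: | IN={a, d, e} | OUT={a, e, f}
  B3: | IN={a, e, f} | OUT={}

Merge at B2: OUT[B2] = IN[B3] = {a, e, f}
Applying B2's transfer function to that OUT value gives IN[B2] (row B2 above).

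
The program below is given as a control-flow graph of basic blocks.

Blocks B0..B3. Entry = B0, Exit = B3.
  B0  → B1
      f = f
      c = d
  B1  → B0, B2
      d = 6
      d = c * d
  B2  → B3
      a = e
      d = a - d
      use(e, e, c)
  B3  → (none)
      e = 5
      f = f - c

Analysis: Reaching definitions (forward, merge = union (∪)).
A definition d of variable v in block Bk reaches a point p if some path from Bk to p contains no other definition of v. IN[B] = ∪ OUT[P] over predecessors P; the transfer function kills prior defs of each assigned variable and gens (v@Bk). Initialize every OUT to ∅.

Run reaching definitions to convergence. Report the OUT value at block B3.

Per-block solution:
  B0:   IN={c@B0, d@B1, f@B0}   OUT={c@B0, d@B1, f@B0}
  B1:   IN={c@B0, d@B1, f@B0}   OUT={c@B0, d@B1, f@B0}
  B2:   IN={c@B0, d@B1, f@B0}   OUT={a@B2, c@B0, d@B2, f@B0}
  B3:   IN={a@B2, c@B0, d@B2, f@B0}   OUT={a@B2, c@B0, d@B2, e@B3, f@B3}

Merge at B3: IN[B3] = OUT[B2] = {a@B2, c@B0, d@B2, f@B0}
Applying B3's transfer function to that IN value gives OUT[B3] (row B3 above).

Answer: {a@B2, c@B0, d@B2, e@B3, f@B3}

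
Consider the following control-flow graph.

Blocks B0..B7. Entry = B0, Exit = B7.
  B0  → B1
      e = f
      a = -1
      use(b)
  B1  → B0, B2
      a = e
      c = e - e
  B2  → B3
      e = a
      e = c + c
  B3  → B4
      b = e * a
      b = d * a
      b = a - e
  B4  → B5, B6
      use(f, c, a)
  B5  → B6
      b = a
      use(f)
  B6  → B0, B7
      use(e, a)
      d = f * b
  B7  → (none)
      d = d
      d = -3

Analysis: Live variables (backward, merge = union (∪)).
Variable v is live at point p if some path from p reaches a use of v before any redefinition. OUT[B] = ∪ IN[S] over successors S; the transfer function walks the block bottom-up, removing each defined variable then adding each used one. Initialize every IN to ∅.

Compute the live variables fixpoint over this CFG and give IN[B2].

Answer: {a, c, d, f}

Working:
Fixpoint table:
  B0:   IN={b, d, f}   OUT={b, d, e, f}
  B1:   IN={b, d, e, f}   OUT={a, b, c, d, f}
  B2:   IN={a, c, d, f}   OUT={a, c, d, e, f}
  B3:   IN={a, c, d, e, f}   OUT={a, b, c, e, f}
  B4:   IN={a, b, c, e, f}   OUT={a, b, e, f}
  B5:   IN={a, e, f}   OUT={a, b, e, f}
  B6:   IN={a, b, e, f}   OUT={b, d, f}
  B7:   IN={d}   OUT={}

Merge at B2: OUT[B2] = IN[B3] = {a, c, d, e, f}
Applying B2's transfer function to that OUT value gives IN[B2] (row B2 above).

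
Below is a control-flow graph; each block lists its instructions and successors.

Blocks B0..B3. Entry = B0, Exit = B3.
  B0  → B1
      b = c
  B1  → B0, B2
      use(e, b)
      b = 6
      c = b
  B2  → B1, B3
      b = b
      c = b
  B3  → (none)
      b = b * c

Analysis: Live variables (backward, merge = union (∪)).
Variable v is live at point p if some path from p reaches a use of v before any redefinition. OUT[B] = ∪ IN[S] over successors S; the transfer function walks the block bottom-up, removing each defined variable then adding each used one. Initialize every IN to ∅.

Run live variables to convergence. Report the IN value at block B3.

Per-block solution:
  B0:   IN={c, e}   OUT={b, e}
  B1:   IN={b, e}   OUT={b, c, e}
  B2:   IN={b, e}   OUT={b, c, e}
  B3:   IN={b, c}   OUT={}

B3 is the boundary node: OUT[B3] = {}
Applying B3's transfer function to that OUT value gives IN[B3] (row B3 above).

Answer: {b, c}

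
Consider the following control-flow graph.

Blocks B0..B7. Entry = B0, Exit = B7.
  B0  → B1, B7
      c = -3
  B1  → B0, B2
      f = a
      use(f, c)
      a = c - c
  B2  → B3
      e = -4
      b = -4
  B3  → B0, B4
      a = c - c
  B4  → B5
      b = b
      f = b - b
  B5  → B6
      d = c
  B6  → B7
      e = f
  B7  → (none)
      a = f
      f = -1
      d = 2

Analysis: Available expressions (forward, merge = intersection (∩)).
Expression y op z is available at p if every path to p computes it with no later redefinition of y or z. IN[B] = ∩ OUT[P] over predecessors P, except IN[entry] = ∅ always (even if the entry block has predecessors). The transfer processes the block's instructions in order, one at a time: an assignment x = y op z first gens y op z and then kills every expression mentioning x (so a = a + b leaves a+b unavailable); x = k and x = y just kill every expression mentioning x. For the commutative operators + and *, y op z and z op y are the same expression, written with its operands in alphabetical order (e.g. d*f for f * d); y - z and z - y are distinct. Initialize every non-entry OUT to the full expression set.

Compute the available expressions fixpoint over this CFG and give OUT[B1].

Answer: {c-c}

Trace:
Converged values:
  B0: | IN={} | OUT={}
  B1: | IN={} | OUT={c-c}
  B2: | IN={c-c} | OUT={c-c}
  B3: | IN={c-c} | OUT={c-c}
  B4: | IN={c-c} | OUT={b-b, c-c}
  B5: | IN={b-b, c-c} | OUT={b-b, c-c}
  B6: | IN={b-b, c-c} | OUT={b-b, c-c}
  B7: | IN={} | OUT={}

Merge at B1: IN[B1] = OUT[B0] = {}
Applying B1's transfer function to that IN value gives OUT[B1] (row B1 above).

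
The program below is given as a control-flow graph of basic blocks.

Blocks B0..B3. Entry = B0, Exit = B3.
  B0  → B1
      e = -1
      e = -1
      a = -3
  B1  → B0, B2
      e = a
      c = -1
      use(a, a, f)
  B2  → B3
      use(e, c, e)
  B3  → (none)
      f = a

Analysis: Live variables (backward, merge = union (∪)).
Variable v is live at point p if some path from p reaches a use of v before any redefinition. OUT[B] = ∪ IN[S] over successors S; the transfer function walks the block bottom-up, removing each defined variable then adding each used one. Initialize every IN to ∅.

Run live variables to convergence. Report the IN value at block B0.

Per-block solution:
  B0:   IN={f}   OUT={a, f}
  B1:   IN={a, f}   OUT={a, c, e, f}
  B2:   IN={a, c, e}   OUT={a}
  B3:   IN={a}   OUT={}

Merge at B0: OUT[B0] = IN[B1] = {a, f}
Applying B0's transfer function to that OUT value gives IN[B0] (row B0 above).

Answer: {f}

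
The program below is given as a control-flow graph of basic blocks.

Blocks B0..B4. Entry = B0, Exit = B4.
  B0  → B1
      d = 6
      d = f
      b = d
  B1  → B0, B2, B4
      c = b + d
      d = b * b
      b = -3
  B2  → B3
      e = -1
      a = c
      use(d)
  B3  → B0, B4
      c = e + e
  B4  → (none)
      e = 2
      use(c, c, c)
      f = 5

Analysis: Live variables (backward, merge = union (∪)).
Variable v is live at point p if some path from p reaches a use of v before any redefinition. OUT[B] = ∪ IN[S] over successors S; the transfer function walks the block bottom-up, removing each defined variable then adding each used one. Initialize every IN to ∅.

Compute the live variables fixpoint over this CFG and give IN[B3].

Fixpoint table:
  B0: | IN={f} | OUT={b, d, f}
  B1: | IN={b, d, f} | OUT={c, d, f}
  B2: | IN={c, d, f} | OUT={e, f}
  B3: | IN={e, f} | OUT={c, f}
  B4: | IN={c} | OUT={}

Merge at B3: OUT[B3] = IN[B0] ⊔ IN[B4] = {c, f}
Applying B3's transfer function to that OUT value gives IN[B3] (row B3 above).

Answer: {e, f}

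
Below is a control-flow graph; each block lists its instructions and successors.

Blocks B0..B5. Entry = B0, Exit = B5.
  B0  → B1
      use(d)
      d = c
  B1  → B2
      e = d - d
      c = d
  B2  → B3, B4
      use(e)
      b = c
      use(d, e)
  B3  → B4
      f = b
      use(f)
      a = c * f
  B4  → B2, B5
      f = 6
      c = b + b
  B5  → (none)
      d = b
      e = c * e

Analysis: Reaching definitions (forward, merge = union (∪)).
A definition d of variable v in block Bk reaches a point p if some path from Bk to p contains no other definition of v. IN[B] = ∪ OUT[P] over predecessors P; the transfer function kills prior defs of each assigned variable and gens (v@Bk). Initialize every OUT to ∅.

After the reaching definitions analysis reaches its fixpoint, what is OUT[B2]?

Per-block solution:
  B0: | IN={} | OUT={d@B0}
  B1: | IN={d@B0} | OUT={c@B1, d@B0, e@B1}
  B2: | IN={a@B3, b@B2, c@B1, c@B4, d@B0, e@B1, f@B4} | OUT={a@B3, b@B2, c@B1, c@B4, d@B0, e@B1, f@B4}
  B3: | IN={a@B3, b@B2, c@B1, c@B4, d@B0, e@B1, f@B4} | OUT={a@B3, b@B2, c@B1, c@B4, d@B0, e@B1, f@B3}
  B4: | IN={a@B3, b@B2, c@B1, c@B4, d@B0, e@B1, f@B3, f@B4} | OUT={a@B3, b@B2, c@B4, d@B0, e@B1, f@B4}
  B5: | IN={a@B3, b@B2, c@B4, d@B0, e@B1, f@B4} | OUT={a@B3, b@B2, c@B4, d@B5, e@B5, f@B4}

Merge at B2: IN[B2] = OUT[B1] ⊔ OUT[B4] = {a@B3, b@B2, c@B1, c@B4, d@B0, e@B1, f@B4}
Applying B2's transfer function to that IN value gives OUT[B2] (row B2 above).

Answer: {a@B3, b@B2, c@B1, c@B4, d@B0, e@B1, f@B4}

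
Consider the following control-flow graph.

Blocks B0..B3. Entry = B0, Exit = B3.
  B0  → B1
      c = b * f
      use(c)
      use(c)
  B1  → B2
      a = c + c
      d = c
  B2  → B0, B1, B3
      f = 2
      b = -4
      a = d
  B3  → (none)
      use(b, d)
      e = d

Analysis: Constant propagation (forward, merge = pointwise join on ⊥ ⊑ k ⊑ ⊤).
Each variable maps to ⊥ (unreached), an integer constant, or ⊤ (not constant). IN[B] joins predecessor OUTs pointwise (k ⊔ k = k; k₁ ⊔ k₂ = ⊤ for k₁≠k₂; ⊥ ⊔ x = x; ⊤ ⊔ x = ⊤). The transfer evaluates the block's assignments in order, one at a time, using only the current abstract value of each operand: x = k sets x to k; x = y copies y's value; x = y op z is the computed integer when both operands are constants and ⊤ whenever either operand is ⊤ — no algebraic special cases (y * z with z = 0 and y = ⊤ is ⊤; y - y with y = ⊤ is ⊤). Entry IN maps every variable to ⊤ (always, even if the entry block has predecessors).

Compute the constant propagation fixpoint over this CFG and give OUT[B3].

Answer: {a: ⊤, b: -4, c: ⊤, d: ⊤, e: ⊤, f: 2}

Derivation:
Converged values:
  B0:  IN=(all ⊤)  OUT=(all ⊤)
  B1:  IN=(all ⊤)  OUT=(all ⊤)
  B2:  IN=(all ⊤)  OUT={b:-4, f:2; rest ⊤}
  B3:  IN={b:-4, f:2; rest ⊤}  OUT={b:-4, f:2; rest ⊤}

Merge at B3: IN[B3] = OUT[B2] = {a: ⊤, b: -4, c: ⊤, d: ⊤, e: ⊤, f: 2}
Applying B3's transfer function to that IN value gives OUT[B3] (row B3 above).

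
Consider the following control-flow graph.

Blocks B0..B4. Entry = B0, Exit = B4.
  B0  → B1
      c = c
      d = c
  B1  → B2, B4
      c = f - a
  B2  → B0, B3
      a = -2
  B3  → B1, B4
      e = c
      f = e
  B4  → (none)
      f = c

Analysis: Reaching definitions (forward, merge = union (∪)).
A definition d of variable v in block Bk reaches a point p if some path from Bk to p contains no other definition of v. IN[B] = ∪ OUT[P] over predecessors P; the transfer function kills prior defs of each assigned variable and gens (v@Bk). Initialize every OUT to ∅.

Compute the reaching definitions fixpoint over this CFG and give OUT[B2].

Per-block solution:
  B0:  IN={a@B2, c@B1, d@B0, e@B3, f@B3}  OUT={a@B2, c@B0, d@B0, e@B3, f@B3}
  B1:  IN={a@B2, c@B0, c@B1, d@B0, e@B3, f@B3}  OUT={a@B2, c@B1, d@B0, e@B3, f@B3}
  B2:  IN={a@B2, c@B1, d@B0, e@B3, f@B3}  OUT={a@B2, c@B1, d@B0, e@B3, f@B3}
  B3:  IN={a@B2, c@B1, d@B0, e@B3, f@B3}  OUT={a@B2, c@B1, d@B0, e@B3, f@B3}
  B4:  IN={a@B2, c@B1, d@B0, e@B3, f@B3}  OUT={a@B2, c@B1, d@B0, e@B3, f@B4}

Merge at B2: IN[B2] = OUT[B1] = {a@B2, c@B1, d@B0, e@B3, f@B3}
Applying B2's transfer function to that IN value gives OUT[B2] (row B2 above).

Answer: {a@B2, c@B1, d@B0, e@B3, f@B3}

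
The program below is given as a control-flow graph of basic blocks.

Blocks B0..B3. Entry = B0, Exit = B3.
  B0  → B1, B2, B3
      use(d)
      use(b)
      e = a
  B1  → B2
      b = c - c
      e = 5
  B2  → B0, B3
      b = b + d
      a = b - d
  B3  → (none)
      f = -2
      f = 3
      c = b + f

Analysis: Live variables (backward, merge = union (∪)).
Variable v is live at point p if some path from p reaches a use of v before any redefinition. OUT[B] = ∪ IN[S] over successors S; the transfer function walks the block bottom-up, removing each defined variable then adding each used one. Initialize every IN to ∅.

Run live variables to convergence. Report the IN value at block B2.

Fixpoint table:
  B0:   IN={a, b, c, d}   OUT={b, c, d}
  B1:   IN={c, d}   OUT={b, c, d}
  B2:   IN={b, c, d}   OUT={a, b, c, d}
  B3:   IN={b}   OUT={}

Merge at B2: OUT[B2] = IN[B0] ⊔ IN[B3] = {a, b, c, d}
Applying B2's transfer function to that OUT value gives IN[B2] (row B2 above).

Answer: {b, c, d}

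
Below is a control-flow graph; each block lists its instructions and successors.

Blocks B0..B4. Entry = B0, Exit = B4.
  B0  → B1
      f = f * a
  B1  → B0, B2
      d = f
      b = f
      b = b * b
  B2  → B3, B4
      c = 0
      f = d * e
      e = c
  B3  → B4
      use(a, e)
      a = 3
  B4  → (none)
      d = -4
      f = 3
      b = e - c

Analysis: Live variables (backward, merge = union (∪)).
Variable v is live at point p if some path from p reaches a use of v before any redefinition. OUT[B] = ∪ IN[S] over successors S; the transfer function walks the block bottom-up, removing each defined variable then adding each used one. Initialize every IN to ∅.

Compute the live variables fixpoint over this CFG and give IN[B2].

Answer: {a, d, e}

Trace:
Converged values:
  B0:   IN={a, e, f}   OUT={a, e, f}
  B1:   IN={a, e, f}   OUT={a, d, e, f}
  B2:   IN={a, d, e}   OUT={a, c, e}
  B3:   IN={a, c, e}   OUT={c, e}
  B4:   IN={c, e}   OUT={}

Merge at B2: OUT[B2] = IN[B3] ⊔ IN[B4] = {a, c, e}
Applying B2's transfer function to that OUT value gives IN[B2] (row B2 above).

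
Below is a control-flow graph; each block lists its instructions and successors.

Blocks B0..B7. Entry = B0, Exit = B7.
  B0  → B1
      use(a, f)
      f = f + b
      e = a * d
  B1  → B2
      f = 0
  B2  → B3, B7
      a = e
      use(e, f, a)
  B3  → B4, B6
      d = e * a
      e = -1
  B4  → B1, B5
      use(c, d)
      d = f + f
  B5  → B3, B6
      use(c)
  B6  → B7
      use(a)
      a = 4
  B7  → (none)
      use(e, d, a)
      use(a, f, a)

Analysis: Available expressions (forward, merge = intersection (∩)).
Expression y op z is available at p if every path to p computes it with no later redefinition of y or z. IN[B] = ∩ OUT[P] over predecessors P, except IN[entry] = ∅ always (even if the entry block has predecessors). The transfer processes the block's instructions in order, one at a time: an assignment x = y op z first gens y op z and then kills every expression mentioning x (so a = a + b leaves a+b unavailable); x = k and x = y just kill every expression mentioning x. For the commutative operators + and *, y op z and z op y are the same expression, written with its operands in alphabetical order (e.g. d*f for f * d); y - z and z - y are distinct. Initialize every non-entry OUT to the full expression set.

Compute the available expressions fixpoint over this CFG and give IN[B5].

Converged values:
  B0: | IN={} | OUT={a*d}
  B1: | IN={} | OUT={}
  B2: | IN={} | OUT={}
  B3: | IN={} | OUT={}
  B4: | IN={} | OUT={f+f}
  B5: | IN={f+f} | OUT={f+f}
  B6: | IN={} | OUT={}
  B7: | IN={} | OUT={}

Merge at B5: IN[B5] = OUT[B4] = {f+f}

Answer: {f+f}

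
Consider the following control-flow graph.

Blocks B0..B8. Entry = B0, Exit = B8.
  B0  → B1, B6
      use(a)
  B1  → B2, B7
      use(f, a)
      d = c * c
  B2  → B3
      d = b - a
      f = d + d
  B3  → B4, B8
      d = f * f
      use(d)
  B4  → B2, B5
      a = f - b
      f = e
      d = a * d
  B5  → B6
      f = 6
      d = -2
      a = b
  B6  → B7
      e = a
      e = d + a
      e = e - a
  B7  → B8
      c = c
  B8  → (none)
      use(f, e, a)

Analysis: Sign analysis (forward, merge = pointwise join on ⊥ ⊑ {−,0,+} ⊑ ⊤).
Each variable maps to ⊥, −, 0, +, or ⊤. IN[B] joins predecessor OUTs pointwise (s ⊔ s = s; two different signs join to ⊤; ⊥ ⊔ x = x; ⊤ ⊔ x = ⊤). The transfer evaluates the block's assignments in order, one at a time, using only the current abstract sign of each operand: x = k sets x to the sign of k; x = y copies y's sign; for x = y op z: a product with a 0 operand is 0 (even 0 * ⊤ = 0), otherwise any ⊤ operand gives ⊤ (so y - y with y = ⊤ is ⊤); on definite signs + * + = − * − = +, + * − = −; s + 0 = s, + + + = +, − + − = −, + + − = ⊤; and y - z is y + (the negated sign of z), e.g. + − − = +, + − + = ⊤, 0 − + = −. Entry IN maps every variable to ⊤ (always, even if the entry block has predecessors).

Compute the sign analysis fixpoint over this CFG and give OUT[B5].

Answer: {a: ⊤, b: ⊤, c: ⊤, d: -, e: ⊤, f: +}

Derivation:
Converged values:
  B0:  IN=(all ⊤)  OUT=(all ⊤)
  B1:  IN=(all ⊤)  OUT=(all ⊤)
  B2:  IN=(all ⊤)  OUT=(all ⊤)
  B3:  IN=(all ⊤)  OUT=(all ⊤)
  B4:  IN=(all ⊤)  OUT=(all ⊤)
  B5:  IN=(all ⊤)  OUT={d:-, f:+; rest ⊤}
  B6:  IN=(all ⊤)  OUT=(all ⊤)
  B7:  IN=(all ⊤)  OUT=(all ⊤)
  B8:  IN=(all ⊤)  OUT=(all ⊤)

Merge at B5: IN[B5] = OUT[B4] = {a: ⊤, b: ⊤, c: ⊤, d: ⊤, e: ⊤, f: ⊤}
Applying B5's transfer function to that IN value gives OUT[B5] (row B5 above).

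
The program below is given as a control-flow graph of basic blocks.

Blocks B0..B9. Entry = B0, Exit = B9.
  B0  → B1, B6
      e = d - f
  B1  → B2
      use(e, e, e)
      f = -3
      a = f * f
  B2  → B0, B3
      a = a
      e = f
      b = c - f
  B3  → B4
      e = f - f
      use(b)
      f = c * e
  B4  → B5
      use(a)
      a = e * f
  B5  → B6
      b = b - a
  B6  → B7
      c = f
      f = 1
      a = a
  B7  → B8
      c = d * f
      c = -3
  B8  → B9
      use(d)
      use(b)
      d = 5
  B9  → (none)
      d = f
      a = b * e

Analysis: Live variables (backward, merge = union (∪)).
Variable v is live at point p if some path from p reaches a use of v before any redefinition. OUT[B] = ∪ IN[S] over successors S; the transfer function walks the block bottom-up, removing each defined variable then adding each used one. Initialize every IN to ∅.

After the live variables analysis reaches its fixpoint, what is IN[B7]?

Fixpoint table:
  B0:   IN={a, b, c, d, f}   OUT={a, b, c, d, e, f}
  B1:   IN={c, d, e}   OUT={a, c, d, f}
  B2:   IN={a, c, d, f}   OUT={a, b, c, d, f}
  B3:   IN={a, b, c, d, f}   OUT={a, b, d, e, f}
  B4:   IN={a, b, d, e, f}   OUT={a, b, d, e, f}
  B5:   IN={a, b, d, e, f}   OUT={a, b, d, e, f}
  B6:   IN={a, b, d, e, f}   OUT={b, d, e, f}
  B7:   IN={b, d, e, f}   OUT={b, d, e, f}
  B8:   IN={b, d, e, f}   OUT={b, e, f}
  B9:   IN={b, e, f}   OUT={}

Merge at B7: OUT[B7] = IN[B8] = {b, d, e, f}
Applying B7's transfer function to that OUT value gives IN[B7] (row B7 above).

Answer: {b, d, e, f}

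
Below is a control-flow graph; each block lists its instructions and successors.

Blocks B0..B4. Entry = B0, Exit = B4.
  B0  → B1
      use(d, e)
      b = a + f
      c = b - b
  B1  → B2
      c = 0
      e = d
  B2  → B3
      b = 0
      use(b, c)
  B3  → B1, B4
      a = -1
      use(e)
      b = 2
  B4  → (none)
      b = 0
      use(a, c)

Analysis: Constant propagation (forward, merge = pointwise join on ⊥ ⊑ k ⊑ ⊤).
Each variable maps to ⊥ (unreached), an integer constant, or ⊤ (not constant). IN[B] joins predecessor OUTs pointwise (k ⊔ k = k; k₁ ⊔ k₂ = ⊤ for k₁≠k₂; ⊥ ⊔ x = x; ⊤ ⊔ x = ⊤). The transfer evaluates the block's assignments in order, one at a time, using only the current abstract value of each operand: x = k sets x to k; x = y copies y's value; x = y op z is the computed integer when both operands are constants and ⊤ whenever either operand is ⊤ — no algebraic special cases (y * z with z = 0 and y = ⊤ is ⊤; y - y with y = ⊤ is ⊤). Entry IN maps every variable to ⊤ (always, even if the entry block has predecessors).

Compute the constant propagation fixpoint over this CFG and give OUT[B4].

Converged values:
  B0:  IN=(all ⊤)  OUT=(all ⊤)
  B1:  IN=(all ⊤)  OUT={c:0; rest ⊤}
  B2:  IN={c:0; rest ⊤}  OUT={b:0, c:0; rest ⊤}
  B3:  IN={b:0, c:0; rest ⊤}  OUT={a:-1, b:2, c:0; rest ⊤}
  B4:  IN={a:-1, b:2, c:0; rest ⊤}  OUT={a:-1, b:0, c:0; rest ⊤}

Merge at B4: IN[B4] = OUT[B3] = {a: -1, b: 2, c: 0, d: ⊤, e: ⊤, f: ⊤}
Applying B4's transfer function to that IN value gives OUT[B4] (row B4 above).

Answer: {a: -1, b: 0, c: 0, d: ⊤, e: ⊤, f: ⊤}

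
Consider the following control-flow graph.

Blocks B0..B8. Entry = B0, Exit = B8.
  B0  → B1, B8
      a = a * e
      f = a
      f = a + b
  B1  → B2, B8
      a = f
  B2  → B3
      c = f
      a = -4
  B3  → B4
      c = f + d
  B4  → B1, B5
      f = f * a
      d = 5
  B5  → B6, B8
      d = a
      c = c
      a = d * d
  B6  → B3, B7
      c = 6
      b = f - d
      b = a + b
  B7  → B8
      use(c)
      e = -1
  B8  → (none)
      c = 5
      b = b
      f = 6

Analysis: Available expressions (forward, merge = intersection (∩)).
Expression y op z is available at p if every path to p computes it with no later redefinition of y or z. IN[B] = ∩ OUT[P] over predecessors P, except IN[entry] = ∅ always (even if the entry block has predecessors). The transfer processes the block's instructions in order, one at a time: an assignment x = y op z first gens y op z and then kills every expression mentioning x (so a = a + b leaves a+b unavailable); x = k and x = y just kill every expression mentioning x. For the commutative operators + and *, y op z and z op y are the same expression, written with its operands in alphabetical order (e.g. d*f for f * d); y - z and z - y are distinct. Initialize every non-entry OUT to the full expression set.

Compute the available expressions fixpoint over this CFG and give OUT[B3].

Answer: {d+f}

Derivation:
Per-block solution:
  B0:   IN={}   OUT={a+b}
  B1:   IN={}   OUT={}
  B2:   IN={}   OUT={}
  B3:   IN={}   OUT={d+f}
  B4:   IN={d+f}   OUT={}
  B5:   IN={}   OUT={d*d}
  B6:   IN={d*d}   OUT={d*d, f-d}
  B7:   IN={d*d, f-d}   OUT={d*d, f-d}
  B8:   IN={}   OUT={}

Merge at B3: IN[B3] = OUT[B2] ∩ OUT[B6] = {}
Applying B3's transfer function to that IN value gives OUT[B3] (row B3 above).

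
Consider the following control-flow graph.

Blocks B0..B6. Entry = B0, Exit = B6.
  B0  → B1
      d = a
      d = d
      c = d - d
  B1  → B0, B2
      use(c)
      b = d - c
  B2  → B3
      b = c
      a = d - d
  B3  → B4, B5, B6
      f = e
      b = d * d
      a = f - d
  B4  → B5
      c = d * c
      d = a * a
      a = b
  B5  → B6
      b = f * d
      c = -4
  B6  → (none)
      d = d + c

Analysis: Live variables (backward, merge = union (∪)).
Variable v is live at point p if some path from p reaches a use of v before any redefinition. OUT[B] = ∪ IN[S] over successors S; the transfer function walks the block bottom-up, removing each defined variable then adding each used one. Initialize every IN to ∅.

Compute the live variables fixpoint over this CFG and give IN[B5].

Per-block solution:
  B0:  IN={a, e}  OUT={a, c, d, e}
  B1:  IN={a, c, d, e}  OUT={a, c, d, e}
  B2:  IN={c, d, e}  OUT={c, d, e}
  B3:  IN={c, d, e}  OUT={a, b, c, d, f}
  B4:  IN={a, b, c, d, f}  OUT={d, f}
  B5:  IN={d, f}  OUT={c, d}
  B6:  IN={c, d}  OUT={}

Merge at B5: OUT[B5] = IN[B6] = {c, d}
Applying B5's transfer function to that OUT value gives IN[B5] (row B5 above).

Answer: {d, f}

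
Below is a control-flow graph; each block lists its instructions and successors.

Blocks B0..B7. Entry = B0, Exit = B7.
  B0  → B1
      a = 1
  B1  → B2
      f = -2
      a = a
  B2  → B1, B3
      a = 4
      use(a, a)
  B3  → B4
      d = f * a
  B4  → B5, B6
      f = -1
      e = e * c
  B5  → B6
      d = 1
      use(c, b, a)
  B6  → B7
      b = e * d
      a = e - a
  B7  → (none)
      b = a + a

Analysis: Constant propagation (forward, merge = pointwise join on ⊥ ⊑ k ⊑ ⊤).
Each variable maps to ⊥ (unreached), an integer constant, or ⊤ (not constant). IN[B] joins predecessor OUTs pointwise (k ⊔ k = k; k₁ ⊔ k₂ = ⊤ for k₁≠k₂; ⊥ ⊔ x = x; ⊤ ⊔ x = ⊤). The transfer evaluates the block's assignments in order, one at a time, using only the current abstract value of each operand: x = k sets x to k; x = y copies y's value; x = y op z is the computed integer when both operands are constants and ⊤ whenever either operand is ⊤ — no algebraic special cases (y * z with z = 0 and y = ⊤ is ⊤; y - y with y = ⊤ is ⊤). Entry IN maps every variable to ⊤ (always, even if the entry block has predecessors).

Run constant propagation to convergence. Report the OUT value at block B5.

Answer: {a: 4, b: ⊤, c: ⊤, d: 1, e: ⊤, f: -1}

Working:
Per-block solution:
  B0:   IN=(all ⊤)   OUT={a:1; rest ⊤}
  B1:   IN=(all ⊤)   OUT={f:-2; rest ⊤}
  B2:   IN={f:-2; rest ⊤}   OUT={a:4, f:-2; rest ⊤}
  B3:   IN={a:4, f:-2; rest ⊤}   OUT={a:4, d:-8, f:-2; rest ⊤}
  B4:   IN={a:4, d:-8, f:-2; rest ⊤}   OUT={a:4, d:-8, f:-1; rest ⊤}
  B5:   IN={a:4, d:-8, f:-1; rest ⊤}   OUT={a:4, d:1, f:-1; rest ⊤}
  B6:   IN={a:4, f:-1; rest ⊤}   OUT={f:-1; rest ⊤}
  B7:   IN={f:-1; rest ⊤}   OUT={f:-1; rest ⊤}

Merge at B5: IN[B5] = OUT[B4] = {a: 4, b: ⊤, c: ⊤, d: -8, e: ⊤, f: -1}
Applying B5's transfer function to that IN value gives OUT[B5] (row B5 above).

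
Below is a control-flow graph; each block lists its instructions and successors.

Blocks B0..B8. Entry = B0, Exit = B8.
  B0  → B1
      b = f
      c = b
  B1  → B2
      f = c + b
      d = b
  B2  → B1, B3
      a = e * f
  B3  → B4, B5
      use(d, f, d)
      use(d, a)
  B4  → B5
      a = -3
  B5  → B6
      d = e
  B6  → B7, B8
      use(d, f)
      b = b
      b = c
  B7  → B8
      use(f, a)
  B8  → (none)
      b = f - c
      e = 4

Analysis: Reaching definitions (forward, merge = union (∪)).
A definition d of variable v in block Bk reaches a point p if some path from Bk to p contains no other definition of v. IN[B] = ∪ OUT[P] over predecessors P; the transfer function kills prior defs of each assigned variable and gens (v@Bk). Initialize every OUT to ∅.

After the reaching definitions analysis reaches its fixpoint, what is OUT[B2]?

Converged values:
  B0: | IN={} | OUT={b@B0, c@B0}
  B1: | IN={a@B2, b@B0, c@B0, d@B1, f@B1} | OUT={a@B2, b@B0, c@B0, d@B1, f@B1}
  B2: | IN={a@B2, b@B0, c@B0, d@B1, f@B1} | OUT={a@B2, b@B0, c@B0, d@B1, f@B1}
  B3: | IN={a@B2, b@B0, c@B0, d@B1, f@B1} | OUT={a@B2, b@B0, c@B0, d@B1, f@B1}
  B4: | IN={a@B2, b@B0, c@B0, d@B1, f@B1} | OUT={a@B4, b@B0, c@B0, d@B1, f@B1}
  B5: | IN={a@B2, a@B4, b@B0, c@B0, d@B1, f@B1} | OUT={a@B2, a@B4, b@B0, c@B0, d@B5, f@B1}
  B6: | IN={a@B2, a@B4, b@B0, c@B0, d@B5, f@B1} | OUT={a@B2, a@B4, b@B6, c@B0, d@B5, f@B1}
  B7: | IN={a@B2, a@B4, b@B6, c@B0, d@B5, f@B1} | OUT={a@B2, a@B4, b@B6, c@B0, d@B5, f@B1}
  B8: | IN={a@B2, a@B4, b@B6, c@B0, d@B5, f@B1} | OUT={a@B2, a@B4, b@B8, c@B0, d@B5, e@B8, f@B1}

Merge at B2: IN[B2] = OUT[B1] = {a@B2, b@B0, c@B0, d@B1, f@B1}
Applying B2's transfer function to that IN value gives OUT[B2] (row B2 above).

Answer: {a@B2, b@B0, c@B0, d@B1, f@B1}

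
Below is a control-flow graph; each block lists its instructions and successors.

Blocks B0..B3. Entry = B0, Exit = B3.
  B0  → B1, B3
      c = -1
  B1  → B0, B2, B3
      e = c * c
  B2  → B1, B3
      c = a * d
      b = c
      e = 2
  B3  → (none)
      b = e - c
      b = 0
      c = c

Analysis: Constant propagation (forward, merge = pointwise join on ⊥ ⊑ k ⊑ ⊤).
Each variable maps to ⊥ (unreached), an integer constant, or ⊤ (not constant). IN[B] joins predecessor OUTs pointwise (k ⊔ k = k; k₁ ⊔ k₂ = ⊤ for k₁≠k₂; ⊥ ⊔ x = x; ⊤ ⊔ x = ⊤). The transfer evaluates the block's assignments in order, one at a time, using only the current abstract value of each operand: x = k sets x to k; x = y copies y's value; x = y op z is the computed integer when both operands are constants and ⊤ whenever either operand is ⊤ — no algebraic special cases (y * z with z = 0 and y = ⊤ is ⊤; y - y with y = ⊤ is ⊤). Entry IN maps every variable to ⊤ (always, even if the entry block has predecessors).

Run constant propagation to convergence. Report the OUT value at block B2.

Per-block solution:
  B0:   IN=(all ⊤)   OUT={c:-1; rest ⊤}
  B1:   IN=(all ⊤)   OUT=(all ⊤)
  B2:   IN=(all ⊤)   OUT={e:2; rest ⊤}
  B3:   IN=(all ⊤)   OUT={b:0; rest ⊤}

Merge at B2: IN[B2] = OUT[B1] = {a: ⊤, b: ⊤, c: ⊤, d: ⊤, e: ⊤, f: ⊤}
Applying B2's transfer function to that IN value gives OUT[B2] (row B2 above).

Answer: {a: ⊤, b: ⊤, c: ⊤, d: ⊤, e: 2, f: ⊤}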